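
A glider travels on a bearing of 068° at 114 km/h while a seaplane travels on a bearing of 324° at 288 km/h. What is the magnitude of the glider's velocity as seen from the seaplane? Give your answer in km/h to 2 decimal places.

334.40 km/h

Taking east as x and north as y: glider velocity = (105.699, 42.705) km/h; seaplane velocity = (-169.282, 232.997) km/h.
Velocity of glider relative to seaplane = (105.699, 42.705) − (-169.282, 232.997) = (274.981, -190.292) km/h.
Magnitude = |(274.981, -190.292)| = 334.403 km/h.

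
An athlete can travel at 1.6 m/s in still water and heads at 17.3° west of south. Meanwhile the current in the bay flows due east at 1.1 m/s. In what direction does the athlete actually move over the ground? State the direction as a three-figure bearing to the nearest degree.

Taking east as x and north as y: velocity relative to the water = (-0.476, -1.528) m/s; the water relative to ground = (1.100, 0.000) m/s.
Velocity relative to ground = (-0.476, -1.528) + (1.100, 0.000) = (0.624, -1.528) m/s.
Bearing = atan2(0.62, -1.53) = 157.77° clockwise from north.

158°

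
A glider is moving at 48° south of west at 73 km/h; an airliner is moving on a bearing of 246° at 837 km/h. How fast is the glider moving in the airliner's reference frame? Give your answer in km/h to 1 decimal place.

Taking east as x and north as y: glider velocity = (-48.847, -54.250) km/h; airliner velocity = (-764.638, -340.439) km/h.
Velocity of glider relative to airliner = (-48.847, -54.250) − (-764.638, -340.439) = (715.791, 286.189) km/h.
Magnitude = |(715.791, 286.189)| = 770.883 km/h.

770.9 km/h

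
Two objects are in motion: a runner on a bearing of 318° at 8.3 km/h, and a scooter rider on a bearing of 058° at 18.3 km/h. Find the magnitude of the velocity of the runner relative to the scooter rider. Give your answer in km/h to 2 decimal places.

21.37 km/h

Taking east as x and north as y: runner velocity = (-5.554, 6.168) km/h; scooter rider velocity = (15.519, 9.698) km/h.
Velocity of runner relative to scooter rider = (-5.554, 6.168) − (15.519, 9.698) = (-21.073, -3.529) km/h.
Magnitude = |(-21.073, -3.529)| = 21.367 km/h.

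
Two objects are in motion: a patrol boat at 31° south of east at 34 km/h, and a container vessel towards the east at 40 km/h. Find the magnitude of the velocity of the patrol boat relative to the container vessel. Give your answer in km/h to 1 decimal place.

Taking east as x and north as y: patrol boat velocity = (29.144, -17.511) km/h; container vessel velocity = (40.000, 0.000) km/h.
Velocity of patrol boat relative to container vessel = (29.144, -17.511) − (40.000, 0.000) = (-10.856, -17.511) km/h.
Magnitude = |(-10.856, -17.511)| = 20.604 km/h.

20.6 km/h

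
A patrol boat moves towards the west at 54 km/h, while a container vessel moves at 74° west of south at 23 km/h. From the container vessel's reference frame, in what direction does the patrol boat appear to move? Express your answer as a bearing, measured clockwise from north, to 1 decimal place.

Taking east as x and north as y: patrol boat velocity = (-54.000, 0.000) km/h; container vessel velocity = (-22.109, -6.340) km/h.
Velocity of patrol boat relative to container vessel = (-54.000, 0.000) − (-22.109, -6.340) = (-31.891, 6.340) km/h.
Bearing = atan2(-31.89, 6.34) = 281.24° clockwise from north.

281.2°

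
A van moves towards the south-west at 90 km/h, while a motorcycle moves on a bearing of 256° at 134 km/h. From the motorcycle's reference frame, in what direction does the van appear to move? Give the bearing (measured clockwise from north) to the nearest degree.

Taking east as x and north as y: van velocity = (-63.640, -63.640) km/h; motorcycle velocity = (-130.020, -32.418) km/h.
Velocity of van relative to motorcycle = (-63.640, -63.640) − (-130.020, -32.418) = (66.380, -31.222) km/h.
Bearing = atan2(66.38, -31.22) = 115.19° clockwise from north.

115°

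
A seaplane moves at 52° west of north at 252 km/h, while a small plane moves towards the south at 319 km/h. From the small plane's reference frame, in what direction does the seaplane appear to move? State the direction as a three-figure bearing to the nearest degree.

Taking east as x and north as y: seaplane velocity = (-198.579, 155.147) km/h; small plane velocity = (0.000, -319.000) km/h.
Velocity of seaplane relative to small plane = (-198.579, 155.147) − (0.000, -319.000) = (-198.579, 474.147) km/h.
Bearing = atan2(-198.58, 474.15) = 337.28° clockwise from north.

337°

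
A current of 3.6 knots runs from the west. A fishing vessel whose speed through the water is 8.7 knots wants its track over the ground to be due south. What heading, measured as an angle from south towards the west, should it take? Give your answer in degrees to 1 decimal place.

24.4°

The current pushes perpendicular to the desired track; the heading must have a component into the current equal to 3.6 knots: 8.7 sin θ = 3.6.
sin θ = 0.4138, so θ = 24.443°.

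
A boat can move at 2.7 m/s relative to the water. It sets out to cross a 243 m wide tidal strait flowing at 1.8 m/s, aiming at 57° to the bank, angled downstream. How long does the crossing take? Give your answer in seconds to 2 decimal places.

The component of the boat's velocity perpendicular to the bank is 2.7 × sin 57° = 2.264 m/s.
The current is parallel to the bank, so it does not affect the crossing time.
Time = 243 / 2.264 = 107.313 s.

107.31 s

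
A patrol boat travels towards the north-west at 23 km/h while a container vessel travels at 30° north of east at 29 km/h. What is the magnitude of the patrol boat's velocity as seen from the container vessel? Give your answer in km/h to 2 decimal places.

41.42 km/h

Taking east as x and north as y: patrol boat velocity = (-16.263, 16.263) km/h; container vessel velocity = (25.115, 14.500) km/h.
Velocity of patrol boat relative to container vessel = (-16.263, 16.263) − (25.115, 14.500) = (-41.378, 1.763) km/h.
Magnitude = |(-41.378, 1.763)| = 41.416 km/h.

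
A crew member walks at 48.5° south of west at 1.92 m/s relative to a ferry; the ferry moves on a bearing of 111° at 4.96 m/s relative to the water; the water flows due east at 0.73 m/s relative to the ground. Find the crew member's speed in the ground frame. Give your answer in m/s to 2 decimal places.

In east/north components (m/s): crew member relative to ferry = (-1.272, -1.438); ferry relative to water = (4.631, -1.778); water relative to ground = (0.730, 0.000).
Sum = (4.088, -3.216) m/s.
Speed = |(4.088, -3.216)| = 5.201 m/s.

5.20 m/s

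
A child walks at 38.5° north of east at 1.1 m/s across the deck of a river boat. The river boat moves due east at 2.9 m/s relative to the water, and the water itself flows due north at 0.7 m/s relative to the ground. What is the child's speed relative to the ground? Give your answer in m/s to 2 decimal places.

In east/north components (m/s): child relative to river boat = (0.861, 0.685); river boat relative to water = (2.900, 0.000); water relative to ground = (0.000, 0.700).
Sum = (3.761, 1.385) m/s.
Speed = |(3.761, 1.385)| = 4.008 m/s.

4.01 m/s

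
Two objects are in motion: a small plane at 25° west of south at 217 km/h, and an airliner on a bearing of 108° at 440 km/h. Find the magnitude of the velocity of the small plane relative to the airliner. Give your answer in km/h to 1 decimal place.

513.8 km/h

Taking east as x and north as y: small plane velocity = (-91.708, -196.669) km/h; airliner velocity = (418.465, -135.967) km/h.
Velocity of small plane relative to airliner = (-91.708, -196.669) − (418.465, -135.967) = (-510.173, -60.701) km/h.
Magnitude = |(-510.173, -60.701)| = 513.772 km/h.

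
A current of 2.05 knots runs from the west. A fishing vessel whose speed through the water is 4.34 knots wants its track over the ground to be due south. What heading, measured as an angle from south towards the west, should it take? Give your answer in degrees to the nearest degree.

The current pushes perpendicular to the desired track; the heading must have a component into the current equal to 2.05 knots: 4.34 sin θ = 2.05.
sin θ = 0.4724, so θ = 28.187°.

28°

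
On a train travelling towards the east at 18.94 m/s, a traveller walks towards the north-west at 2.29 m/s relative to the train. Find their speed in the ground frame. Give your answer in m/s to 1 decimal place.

17.4 m/s

Taking east as x and north as y: train velocity = (18.940, 0.000) m/s; traveller velocity relative to train = (-1.619, 1.619) m/s.
Velocity relative to ground = (18.940, 0.000) + (-1.619, 1.619) = (17.321, 1.619) m/s.
Speed = |(17.321, 1.619)| = 17.396 m/s.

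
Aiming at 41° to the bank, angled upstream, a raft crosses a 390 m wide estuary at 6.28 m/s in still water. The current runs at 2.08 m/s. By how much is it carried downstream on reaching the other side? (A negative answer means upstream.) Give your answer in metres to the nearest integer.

Perpendicular speed = 4.120 m/s; crossing time = 390 / 4.120 = 94.659 s.
Net downstream speed = -2.660 m/s.
Drift = -2.660 × 94.659 = -251.753 m (upstream).

-252 m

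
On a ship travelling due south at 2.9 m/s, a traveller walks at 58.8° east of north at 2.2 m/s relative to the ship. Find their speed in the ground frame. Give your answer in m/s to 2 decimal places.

2.58 m/s

Taking east as x and north as y: ship velocity = (0.000, -2.900) m/s; traveller velocity relative to ship = (1.882, 1.140) m/s.
Velocity relative to ground = (0.000, -2.900) + (1.882, 1.140) = (1.882, -1.760) m/s.
Speed = |(1.882, -1.760)| = 2.577 m/s.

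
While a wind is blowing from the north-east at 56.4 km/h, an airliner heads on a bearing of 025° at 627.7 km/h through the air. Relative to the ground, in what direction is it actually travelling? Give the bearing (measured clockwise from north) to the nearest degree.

023°

Taking east as x and north as y: velocity relative to the air = (265.277, 568.889) km/h; the air relative to ground = (-39.881, -39.881) km/h.
Velocity relative to ground = (265.277, 568.889) + (-39.881, -39.881) = (225.397, 529.009) km/h.
Bearing = atan2(225.40, 529.01) = 23.08° clockwise from north.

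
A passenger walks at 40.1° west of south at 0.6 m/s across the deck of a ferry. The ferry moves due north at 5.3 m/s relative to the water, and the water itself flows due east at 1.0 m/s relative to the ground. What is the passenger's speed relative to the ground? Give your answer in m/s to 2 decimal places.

In east/north components (m/s): passenger relative to ferry = (-0.386, -0.459); ferry relative to water = (0.000, 5.300); water relative to ground = (1.000, 0.000).
Sum = (0.614, 4.841) m/s.
Speed = |(0.614, 4.841)| = 4.880 m/s.

4.88 m/s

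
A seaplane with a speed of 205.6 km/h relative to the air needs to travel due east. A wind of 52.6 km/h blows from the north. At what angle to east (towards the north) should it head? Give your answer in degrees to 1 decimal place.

14.8°

The wind pushes perpendicular to the desired track; the heading must have a component into the wind equal to 52.6 km/h: 205.6 sin θ = 52.6.
sin θ = 0.2558, so θ = 14.823°.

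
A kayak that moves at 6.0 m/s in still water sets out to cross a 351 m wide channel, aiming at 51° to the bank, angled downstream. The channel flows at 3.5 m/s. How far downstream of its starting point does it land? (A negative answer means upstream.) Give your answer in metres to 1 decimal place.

547.7 m

Perpendicular speed = 4.663 m/s; crossing time = 351 / 4.663 = 75.275 s.
Net downstream speed = 7.276 m/s.
Drift = 7.276 × 75.275 = 547.698 m (downstream).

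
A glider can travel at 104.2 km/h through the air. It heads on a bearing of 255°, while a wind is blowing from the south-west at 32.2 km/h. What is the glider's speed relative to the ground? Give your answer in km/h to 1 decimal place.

78.0 km/h

Taking east as x and north as y: velocity relative to the air = (-100.649, -26.969) km/h; the air relative to ground = (22.769, 22.769) km/h.
Velocity relative to ground = (-100.649, -26.969) + (22.769, 22.769) = (-77.881, -4.200) km/h.
Speed = |(-77.881, -4.200)| = 77.994 km/h.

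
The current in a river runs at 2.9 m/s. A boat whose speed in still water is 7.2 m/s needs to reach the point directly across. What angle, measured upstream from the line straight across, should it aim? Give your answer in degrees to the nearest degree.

To cancel the current, the upstream component of the boat's velocity must equal the flow: 7.2 sin θ = 2.9.
sin θ = 2.9 / 7.2 = 0.4028.
θ = arcsin(0.4028) = 23.752°.

24°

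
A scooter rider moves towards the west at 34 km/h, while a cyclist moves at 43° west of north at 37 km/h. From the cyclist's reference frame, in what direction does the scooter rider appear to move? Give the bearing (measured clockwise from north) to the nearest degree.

198°

Taking east as x and north as y: scooter rider velocity = (-34.000, 0.000) km/h; cyclist velocity = (-25.234, 27.060) km/h.
Velocity of scooter rider relative to cyclist = (-34.000, 0.000) − (-25.234, 27.060) = (-8.766, -27.060) km/h.
Bearing = atan2(-8.77, -27.06) = 197.95° clockwise from north.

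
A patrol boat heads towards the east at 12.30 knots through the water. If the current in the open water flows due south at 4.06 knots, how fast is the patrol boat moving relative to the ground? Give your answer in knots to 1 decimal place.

13.0 knots

Taking east as x and north as y: velocity relative to the water = (12.300, 0.000) knots; the water relative to ground = (0.000, -4.060) knots.
Velocity relative to ground = (12.300, 0.000) + (0.000, -4.060) = (12.300, -4.060) knots.
Speed = |(12.300, -4.060)| = 12.953 knots.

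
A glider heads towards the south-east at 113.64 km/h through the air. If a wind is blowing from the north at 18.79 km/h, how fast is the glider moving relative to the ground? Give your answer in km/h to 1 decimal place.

Taking east as x and north as y: velocity relative to the air = (80.356, -80.356) km/h; the air relative to ground = (0.000, -18.790) km/h.
Velocity relative to ground = (80.356, -80.356) + (0.000, -18.790) = (80.356, -99.146) km/h.
Speed = |(80.356, -99.146)| = 127.620 km/h.

127.6 km/h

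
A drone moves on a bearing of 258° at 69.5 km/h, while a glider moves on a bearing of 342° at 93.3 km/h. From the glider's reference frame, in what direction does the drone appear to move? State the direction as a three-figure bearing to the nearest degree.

201°

Taking east as x and north as y: drone velocity = (-67.981, -14.450) km/h; glider velocity = (-28.831, 88.734) km/h.
Velocity of drone relative to glider = (-67.981, -14.450) − (-28.831, 88.734) = (-39.150, -103.183) km/h.
Bearing = atan2(-39.15, -103.18) = 200.78° clockwise from north.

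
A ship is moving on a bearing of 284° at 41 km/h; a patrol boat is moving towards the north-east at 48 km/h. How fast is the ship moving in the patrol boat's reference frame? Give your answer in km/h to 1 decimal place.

77.5 km/h

Taking east as x and north as y: ship velocity = (-39.782, 9.919) km/h; patrol boat velocity = (33.941, 33.941) km/h.
Velocity of ship relative to patrol boat = (-39.782, 9.919) − (33.941, 33.941) = (-73.723, -24.022) km/h.
Magnitude = |(-73.723, -24.022)| = 77.538 km/h.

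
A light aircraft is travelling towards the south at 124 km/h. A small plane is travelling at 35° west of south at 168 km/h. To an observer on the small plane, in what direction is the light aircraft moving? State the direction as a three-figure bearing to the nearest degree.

Taking east as x and north as y: light aircraft velocity = (0.000, -124.000) km/h; small plane velocity = (-96.361, -137.618) km/h.
Velocity of light aircraft relative to small plane = (0.000, -124.000) − (-96.361, -137.618) = (96.361, 13.618) km/h.
Bearing = atan2(96.36, 13.62) = 81.96° clockwise from north.

082°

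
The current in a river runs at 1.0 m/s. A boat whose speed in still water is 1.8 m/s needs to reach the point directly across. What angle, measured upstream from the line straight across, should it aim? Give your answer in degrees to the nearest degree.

34°

To cancel the current, the upstream component of the boat's velocity must equal the flow: 1.8 sin θ = 1.0.
sin θ = 1.0 / 1.8 = 0.5556.
θ = arcsin(0.5556) = 33.749°.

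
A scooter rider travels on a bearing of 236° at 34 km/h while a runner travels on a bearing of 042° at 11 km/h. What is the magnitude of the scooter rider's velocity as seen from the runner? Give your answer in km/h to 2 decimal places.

44.75 km/h

Taking east as x and north as y: scooter rider velocity = (-28.187, -19.013) km/h; runner velocity = (7.360, 8.175) km/h.
Velocity of scooter rider relative to runner = (-28.187, -19.013) − (7.360, 8.175) = (-35.548, -27.187) km/h.
Magnitude = |(-35.548, -27.187)| = 44.752 km/h.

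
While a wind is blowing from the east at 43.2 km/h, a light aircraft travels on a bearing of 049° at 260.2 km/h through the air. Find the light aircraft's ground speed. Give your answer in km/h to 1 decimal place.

229.4 km/h

Taking east as x and north as y: velocity relative to the air = (196.375, 170.707) km/h; the air relative to ground = (-43.200, 0.000) km/h.
Velocity relative to ground = (196.375, 170.707) + (-43.200, 0.000) = (153.175, 170.707) km/h.
Speed = |(153.175, 170.707)| = 229.354 km/h.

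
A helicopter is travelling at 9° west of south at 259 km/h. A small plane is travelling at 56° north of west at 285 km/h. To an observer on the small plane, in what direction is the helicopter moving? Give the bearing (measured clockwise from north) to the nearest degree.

Taking east as x and north as y: helicopter velocity = (-40.517, -255.811) km/h; small plane velocity = (-159.370, 236.276) km/h.
Velocity of helicopter relative to small plane = (-40.517, -255.811) − (-159.370, 236.276) = (118.853, -492.087) km/h.
Bearing = atan2(118.85, -492.09) = 166.42° clockwise from north.

166°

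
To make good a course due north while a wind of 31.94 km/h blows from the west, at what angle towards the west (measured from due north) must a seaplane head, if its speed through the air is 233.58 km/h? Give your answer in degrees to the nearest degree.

The wind pushes perpendicular to the desired track; the heading must have a component into the wind equal to 31.94 km/h: 233.58 sin θ = 31.94.
sin θ = 0.1367, so θ = 7.859°.

8°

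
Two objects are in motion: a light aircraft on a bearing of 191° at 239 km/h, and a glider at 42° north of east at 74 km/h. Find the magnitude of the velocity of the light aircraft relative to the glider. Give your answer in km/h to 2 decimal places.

301.41 km/h

Taking east as x and north as y: light aircraft velocity = (-45.603, -234.609) km/h; glider velocity = (54.993, 49.516) km/h.
Velocity of light aircraft relative to glider = (-45.603, -234.609) − (54.993, 49.516) = (-100.596, -284.125) km/h.
Magnitude = |(-100.596, -284.125)| = 301.407 km/h.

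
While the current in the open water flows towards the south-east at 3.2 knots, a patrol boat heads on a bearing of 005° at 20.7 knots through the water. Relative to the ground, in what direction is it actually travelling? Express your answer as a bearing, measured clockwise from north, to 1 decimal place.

Taking east as x and north as y: velocity relative to the water = (1.804, 20.621) knots; the water relative to ground = (2.263, -2.263) knots.
Velocity relative to ground = (1.804, 20.621) + (2.263, -2.263) = (4.067, 18.358) knots.
Bearing = atan2(4.07, 18.36) = 12.49° clockwise from north.

012.5°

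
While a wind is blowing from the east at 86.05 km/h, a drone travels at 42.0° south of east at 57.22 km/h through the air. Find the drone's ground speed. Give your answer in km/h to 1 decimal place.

58.0 km/h

Taking east as x and north as y: velocity relative to the air = (42.523, -38.288) km/h; the air relative to ground = (-86.050, 0.000) km/h.
Velocity relative to ground = (42.523, -38.288) + (-86.050, 0.000) = (-43.527, -38.288) km/h.
Speed = |(-43.527, -38.288)| = 57.970 km/h.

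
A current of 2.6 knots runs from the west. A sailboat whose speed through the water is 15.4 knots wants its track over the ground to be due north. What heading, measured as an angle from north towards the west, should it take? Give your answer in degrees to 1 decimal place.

9.7°

The current pushes perpendicular to the desired track; the heading must have a component into the current equal to 2.6 knots: 15.4 sin θ = 2.6.
sin θ = 0.1688, so θ = 9.720°.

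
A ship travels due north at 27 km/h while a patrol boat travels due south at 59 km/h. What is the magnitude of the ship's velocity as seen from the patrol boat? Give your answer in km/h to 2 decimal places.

86.00 km/h

Taking east as x and north as y: ship velocity = (0.000, 27.000) km/h; patrol boat velocity = (0.000, -59.000) km/h.
Velocity of ship relative to patrol boat = (0.000, 27.000) − (0.000, -59.000) = (0.000, 86.000) km/h.
Magnitude = |(0.000, 86.000)| = 86.000 km/h.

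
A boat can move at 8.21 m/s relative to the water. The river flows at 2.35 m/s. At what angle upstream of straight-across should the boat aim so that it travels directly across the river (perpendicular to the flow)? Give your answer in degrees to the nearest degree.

To cancel the current, the upstream component of the boat's velocity must equal the flow: 8.21 sin θ = 2.35.
sin θ = 2.35 / 8.21 = 0.2862.
θ = arcsin(0.2862) = 16.633°.

17°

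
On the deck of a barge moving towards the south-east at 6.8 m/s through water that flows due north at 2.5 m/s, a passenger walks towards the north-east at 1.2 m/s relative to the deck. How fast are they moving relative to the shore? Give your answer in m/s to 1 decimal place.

5.8 m/s

In east/north components (m/s): passenger relative to barge = (0.849, 0.849); barge relative to water = (4.808, -4.808); water relative to ground = (0.000, 2.500).
Sum = (5.657, -1.460) m/s.
Speed = |(5.657, -1.460)| = 5.842 m/s.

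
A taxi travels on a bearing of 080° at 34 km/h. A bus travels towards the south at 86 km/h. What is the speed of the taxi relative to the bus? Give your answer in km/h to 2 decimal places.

97.81 km/h

Taking east as x and north as y: taxi velocity = (33.483, 5.904) km/h; bus velocity = (0.000, -86.000) km/h.
Velocity of taxi relative to bus = (33.483, 5.904) − (0.000, -86.000) = (33.483, 91.904) km/h.
Magnitude = |(33.483, 91.904)| = 97.814 km/h.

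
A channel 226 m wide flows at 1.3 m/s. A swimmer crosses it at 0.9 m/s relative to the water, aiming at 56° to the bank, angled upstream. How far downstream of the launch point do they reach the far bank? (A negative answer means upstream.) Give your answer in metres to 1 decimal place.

241.3 m

Perpendicular speed = 0.746 m/s; crossing time = 226 / 0.746 = 302.895 s.
Net downstream speed = 0.797 m/s.
Drift = 0.797 × 302.895 = 241.324 m (downstream).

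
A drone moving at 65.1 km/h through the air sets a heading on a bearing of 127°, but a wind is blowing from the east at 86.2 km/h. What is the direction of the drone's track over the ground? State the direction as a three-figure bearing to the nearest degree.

Taking east as x and north as y: velocity relative to the air = (51.991, -39.178) km/h; the air relative to ground = (-86.200, 0.000) km/h.
Velocity relative to ground = (51.991, -39.178) + (-86.200, 0.000) = (-34.209, -39.178) km/h.
Bearing = atan2(-34.21, -39.18) = 221.13° clockwise from north.

221°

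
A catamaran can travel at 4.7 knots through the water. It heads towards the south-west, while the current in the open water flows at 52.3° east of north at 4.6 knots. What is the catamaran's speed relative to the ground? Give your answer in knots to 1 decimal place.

0.6 knots

Taking east as x and north as y: velocity relative to the water = (-3.323, -3.323) knots; the water relative to ground = (3.640, 2.813) knots.
Velocity relative to ground = (-3.323, -3.323) + (3.640, 2.813) = (0.316, -0.510) knots.
Speed = |(0.316, -0.510)| = 0.600 knots.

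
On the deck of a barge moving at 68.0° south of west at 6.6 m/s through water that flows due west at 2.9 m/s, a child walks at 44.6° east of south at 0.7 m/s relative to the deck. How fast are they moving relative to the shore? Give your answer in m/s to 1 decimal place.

8.2 m/s

In east/north components (m/s): child relative to barge = (0.492, -0.498); barge relative to water = (-2.472, -6.119); water relative to ground = (-2.900, 0.000).
Sum = (-4.881, -6.618) m/s.
Speed = |(-4.881, -6.618)| = 8.223 m/s.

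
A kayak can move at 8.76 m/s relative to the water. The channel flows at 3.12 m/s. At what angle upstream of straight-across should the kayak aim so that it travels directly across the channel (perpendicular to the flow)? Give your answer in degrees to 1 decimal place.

20.9°

To cancel the current, the upstream component of the kayak's velocity must equal the flow: 8.76 sin θ = 3.12.
sin θ = 3.12 / 8.76 = 0.3562.
θ = arcsin(0.3562) = 20.865°.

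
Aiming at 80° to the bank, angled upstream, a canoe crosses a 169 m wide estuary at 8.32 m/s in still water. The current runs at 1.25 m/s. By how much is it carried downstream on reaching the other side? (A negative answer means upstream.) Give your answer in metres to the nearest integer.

-4 m

Perpendicular speed = 8.194 m/s; crossing time = 169 / 8.194 = 20.626 s.
Net downstream speed = -0.195 m/s.
Drift = -0.195 × 20.626 = -4.017 m (upstream).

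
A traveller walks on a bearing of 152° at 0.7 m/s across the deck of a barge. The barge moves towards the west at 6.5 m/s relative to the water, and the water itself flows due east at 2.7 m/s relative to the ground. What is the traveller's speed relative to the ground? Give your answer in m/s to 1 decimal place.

In east/north components (m/s): traveller relative to barge = (0.329, -0.618); barge relative to water = (-6.500, 0.000); water relative to ground = (2.700, 0.000).
Sum = (-3.471, -0.618) m/s.
Speed = |(-3.471, -0.618)| = 3.526 m/s.

3.5 m/s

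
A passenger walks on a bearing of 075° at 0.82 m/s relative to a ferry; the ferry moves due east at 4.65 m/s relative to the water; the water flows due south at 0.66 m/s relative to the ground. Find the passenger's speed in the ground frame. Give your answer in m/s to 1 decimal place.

5.5 m/s

In east/north components (m/s): passenger relative to ferry = (0.792, 0.212); ferry relative to water = (4.650, 0.000); water relative to ground = (0.000, -0.660).
Sum = (5.442, -0.448) m/s.
Speed = |(5.442, -0.448)| = 5.460 m/s.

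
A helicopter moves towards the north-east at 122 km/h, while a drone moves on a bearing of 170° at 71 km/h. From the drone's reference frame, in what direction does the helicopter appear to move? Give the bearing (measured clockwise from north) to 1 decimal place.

Taking east as x and north as y: helicopter velocity = (86.267, 86.267) km/h; drone velocity = (12.329, -69.921) km/h.
Velocity of helicopter relative to drone = (86.267, 86.267) − (12.329, -69.921) = (73.938, 156.188) km/h.
Bearing = atan2(73.94, 156.19) = 25.33° clockwise from north.

025.3°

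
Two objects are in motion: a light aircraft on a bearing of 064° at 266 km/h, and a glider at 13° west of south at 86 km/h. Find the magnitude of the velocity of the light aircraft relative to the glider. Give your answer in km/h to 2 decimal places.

Taking east as x and north as y: light aircraft velocity = (239.079, 116.607) km/h; glider velocity = (-19.346, -83.796) km/h.
Velocity of light aircraft relative to glider = (239.079, 116.607) − (-19.346, -83.796) = (258.425, 200.403) km/h.
Magnitude = |(258.425, 200.403)| = 327.024 km/h.

327.02 km/h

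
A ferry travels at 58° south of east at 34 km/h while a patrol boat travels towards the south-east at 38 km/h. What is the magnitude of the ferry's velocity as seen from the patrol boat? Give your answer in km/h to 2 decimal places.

9.07 km/h

Taking east as x and north as y: ferry velocity = (18.017, -28.834) km/h; patrol boat velocity = (26.870, -26.870) km/h.
Velocity of ferry relative to patrol boat = (18.017, -28.834) − (26.870, -26.870) = (-8.853, -1.964) km/h.
Magnitude = |(-8.853, -1.964)| = 9.068 km/h.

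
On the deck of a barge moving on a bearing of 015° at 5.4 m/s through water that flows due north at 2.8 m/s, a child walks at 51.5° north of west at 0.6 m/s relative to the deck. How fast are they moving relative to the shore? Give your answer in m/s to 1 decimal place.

8.5 m/s

In east/north components (m/s): child relative to barge = (-0.374, 0.470); barge relative to water = (1.398, 5.216); water relative to ground = (0.000, 2.800).
Sum = (1.024, 8.486) m/s.
Speed = |(1.024, 8.486)| = 8.547 m/s.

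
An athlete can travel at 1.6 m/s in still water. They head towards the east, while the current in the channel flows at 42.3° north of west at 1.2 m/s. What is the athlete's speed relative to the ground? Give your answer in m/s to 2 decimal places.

1.08 m/s

Taking east as x and north as y: velocity relative to the water = (1.600, 0.000) m/s; the water relative to ground = (-0.888, 0.808) m/s.
Velocity relative to ground = (1.600, 0.000) + (-0.888, 0.808) = (0.712, 0.808) m/s.
Speed = |(0.712, 0.808)| = 1.077 m/s.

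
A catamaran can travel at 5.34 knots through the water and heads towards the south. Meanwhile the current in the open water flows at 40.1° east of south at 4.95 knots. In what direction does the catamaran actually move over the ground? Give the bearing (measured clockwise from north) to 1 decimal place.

160.7°

Taking east as x and north as y: velocity relative to the water = (0.000, -5.340) knots; the water relative to ground = (3.188, -3.786) knots.
Velocity relative to ground = (0.000, -5.340) + (3.188, -3.786) = (3.188, -9.126) knots.
Bearing = atan2(3.19, -9.13) = 160.74° clockwise from north.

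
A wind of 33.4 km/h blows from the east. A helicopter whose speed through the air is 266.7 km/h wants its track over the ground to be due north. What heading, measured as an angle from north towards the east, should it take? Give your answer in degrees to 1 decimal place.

7.2°

The wind pushes perpendicular to the desired track; the heading must have a component into the wind equal to 33.4 km/h: 266.7 sin θ = 33.4.
sin θ = 0.1252, so θ = 7.194°.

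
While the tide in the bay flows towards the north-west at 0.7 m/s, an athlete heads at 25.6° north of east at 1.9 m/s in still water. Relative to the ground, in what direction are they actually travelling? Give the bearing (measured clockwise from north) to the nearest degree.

Taking east as x and north as y: velocity relative to the water = (1.713, 0.821) m/s; the water relative to ground = (-0.495, 0.495) m/s.
Velocity relative to ground = (1.713, 0.821) + (-0.495, 0.495) = (1.219, 1.316) m/s.
Bearing = atan2(1.22, 1.32) = 42.80° clockwise from north.

043°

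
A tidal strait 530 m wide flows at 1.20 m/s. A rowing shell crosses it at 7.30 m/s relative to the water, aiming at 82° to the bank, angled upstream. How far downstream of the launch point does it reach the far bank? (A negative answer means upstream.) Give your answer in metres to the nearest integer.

13 m

Perpendicular speed = 7.229 m/s; crossing time = 530 / 7.229 = 73.316 s.
Net downstream speed = 0.184 m/s.
Drift = 0.184 × 73.316 = 13.493 m (downstream).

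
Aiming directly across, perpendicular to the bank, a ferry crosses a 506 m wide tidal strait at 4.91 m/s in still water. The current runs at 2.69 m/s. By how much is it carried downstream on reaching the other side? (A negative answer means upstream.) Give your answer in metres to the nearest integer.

277 m

Perpendicular speed = 4.910 m/s; crossing time = 506 / 4.910 = 103.055 s.
Net downstream speed = 2.690 m/s.
Drift = 2.690 × 103.055 = 277.218 m (downstream).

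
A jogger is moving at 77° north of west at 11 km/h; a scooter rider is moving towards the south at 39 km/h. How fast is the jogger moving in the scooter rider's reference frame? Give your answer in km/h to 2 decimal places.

49.78 km/h

Taking east as x and north as y: jogger velocity = (-2.474, 10.718) km/h; scooter rider velocity = (0.000, -39.000) km/h.
Velocity of jogger relative to scooter rider = (-2.474, 10.718) − (0.000, -39.000) = (-2.474, 49.718) km/h.
Magnitude = |(-2.474, 49.718)| = 49.780 km/h.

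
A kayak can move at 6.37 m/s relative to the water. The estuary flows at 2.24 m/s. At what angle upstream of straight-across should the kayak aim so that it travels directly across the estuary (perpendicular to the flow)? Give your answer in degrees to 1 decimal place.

To cancel the current, the upstream component of the kayak's velocity must equal the flow: 6.37 sin θ = 2.24.
sin θ = 2.24 / 6.37 = 0.3516.
θ = arcsin(0.3516) = 20.588°.

20.6°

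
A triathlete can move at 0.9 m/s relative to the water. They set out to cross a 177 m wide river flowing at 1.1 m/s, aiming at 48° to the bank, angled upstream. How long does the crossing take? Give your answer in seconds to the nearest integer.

The component of the triathlete's velocity perpendicular to the bank is 0.9 × sin 48° = 0.669 m/s.
The current is parallel to the bank, so it does not affect the crossing time.
Time = 177 / 0.669 = 264.641 s.

265 s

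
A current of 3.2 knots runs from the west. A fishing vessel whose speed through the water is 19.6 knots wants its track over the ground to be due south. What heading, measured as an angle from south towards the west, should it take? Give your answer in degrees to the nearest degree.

The current pushes perpendicular to the desired track; the heading must have a component into the current equal to 3.2 knots: 19.6 sin θ = 3.2.
sin θ = 0.1633, so θ = 9.396°.

9°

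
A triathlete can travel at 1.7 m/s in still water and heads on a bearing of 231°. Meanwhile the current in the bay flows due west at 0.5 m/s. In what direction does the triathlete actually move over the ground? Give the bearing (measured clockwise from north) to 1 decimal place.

Taking east as x and north as y: velocity relative to the water = (-1.321, -1.070) m/s; the water relative to ground = (-0.500, 0.000) m/s.
Velocity relative to ground = (-1.321, -1.070) + (-0.500, 0.000) = (-1.821, -1.070) m/s.
Bearing = atan2(-1.82, -1.07) = 239.57° clockwise from north.

239.6°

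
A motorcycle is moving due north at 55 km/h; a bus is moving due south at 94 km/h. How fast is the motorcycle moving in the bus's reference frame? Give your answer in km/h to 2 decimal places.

149.00 km/h

Taking east as x and north as y: motorcycle velocity = (0.000, 55.000) km/h; bus velocity = (0.000, -94.000) km/h.
Velocity of motorcycle relative to bus = (0.000, 55.000) − (0.000, -94.000) = (0.000, 149.000) km/h.
Magnitude = |(0.000, 149.000)| = 149.000 km/h.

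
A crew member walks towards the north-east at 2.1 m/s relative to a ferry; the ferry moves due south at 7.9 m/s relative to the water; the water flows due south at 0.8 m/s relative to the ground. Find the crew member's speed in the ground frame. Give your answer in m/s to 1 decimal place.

7.4 m/s

In east/north components (m/s): crew member relative to ferry = (1.485, 1.485); ferry relative to water = (0.000, -7.900); water relative to ground = (0.000, -0.800).
Sum = (1.485, -7.215) m/s.
Speed = |(1.485, -7.215)| = 7.366 m/s.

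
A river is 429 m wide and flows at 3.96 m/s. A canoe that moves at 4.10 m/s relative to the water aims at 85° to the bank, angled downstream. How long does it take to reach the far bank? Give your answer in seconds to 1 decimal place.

105.0 s

The component of the canoe's velocity perpendicular to the bank is 4.10 × sin 85° = 4.084 m/s.
Only the cross-stream component determines the crossing time; the current contributes nothing perpendicular to the bank.
Time = 429 / 4.084 = 105.034 s.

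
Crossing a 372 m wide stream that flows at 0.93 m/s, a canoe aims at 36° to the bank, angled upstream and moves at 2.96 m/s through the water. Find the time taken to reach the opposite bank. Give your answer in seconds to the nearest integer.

The component of the canoe's velocity perpendicular to the bank is 2.96 × sin 36° = 1.740 m/s.
Only the cross-stream component determines the crossing time; the current contributes nothing perpendicular to the bank.
Time = 372 / 1.740 = 213.812 s.

214 s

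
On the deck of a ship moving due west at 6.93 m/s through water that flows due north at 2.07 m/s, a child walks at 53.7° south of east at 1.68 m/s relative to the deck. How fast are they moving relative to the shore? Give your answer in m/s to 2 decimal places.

In east/north components (m/s): child relative to ship = (0.995, -1.354); ship relative to water = (-6.930, 0.000); water relative to ground = (0.000, 2.070).
Sum = (-5.935, 0.716) m/s.
Speed = |(-5.935, 0.716)| = 5.978 m/s.

5.98 m/s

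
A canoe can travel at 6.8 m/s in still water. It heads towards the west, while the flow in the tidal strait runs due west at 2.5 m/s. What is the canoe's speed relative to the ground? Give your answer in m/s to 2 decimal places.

9.30 m/s

Taking east as x and north as y: velocity relative to the water = (-6.800, 0.000) m/s; the water relative to ground = (-2.500, 0.000) m/s.
Velocity relative to ground = (-6.800, 0.000) + (-2.500, 0.000) = (-9.300, 0.000) m/s.
Speed = |(-9.300, 0.000)| = 9.300 m/s.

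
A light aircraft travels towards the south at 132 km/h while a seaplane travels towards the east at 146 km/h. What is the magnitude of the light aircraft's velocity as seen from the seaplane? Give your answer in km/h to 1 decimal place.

Taking east as x and north as y: light aircraft velocity = (0.000, -132.000) km/h; seaplane velocity = (146.000, 0.000) km/h.
Velocity of light aircraft relative to seaplane = (0.000, -132.000) − (146.000, 0.000) = (-146.000, -132.000) km/h.
Magnitude = |(-146.000, -132.000)| = 196.825 km/h.

196.8 km/h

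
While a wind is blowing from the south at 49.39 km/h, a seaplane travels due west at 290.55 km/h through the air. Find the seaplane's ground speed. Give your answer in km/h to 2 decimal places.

294.72 km/h

Taking east as x and north as y: velocity relative to the air = (-290.550, 0.000) km/h; the air relative to ground = (0.000, 49.390) km/h.
Velocity relative to ground = (-290.550, 0.000) + (0.000, 49.390) = (-290.550, 49.390) km/h.
Speed = |(-290.550, 49.390)| = 294.718 km/h.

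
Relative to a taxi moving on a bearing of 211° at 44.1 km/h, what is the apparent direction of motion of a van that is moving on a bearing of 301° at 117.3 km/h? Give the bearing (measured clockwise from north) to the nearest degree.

322°

Taking east as x and north as y: van velocity = (-100.546, 60.414) km/h; taxi velocity = (-22.713, -37.801) km/h.
Velocity of van relative to taxi = (-100.546, 60.414) − (-22.713, -37.801) = (-77.833, 98.215) km/h.
Bearing = atan2(-77.83, 98.22) = 321.60° clockwise from north.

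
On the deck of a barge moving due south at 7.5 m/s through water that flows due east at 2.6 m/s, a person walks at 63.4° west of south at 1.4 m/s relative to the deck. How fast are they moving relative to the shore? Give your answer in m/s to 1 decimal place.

In east/north components (m/s): person relative to barge = (-1.252, -0.627); barge relative to water = (0.000, -7.500); water relative to ground = (2.600, 0.000).
Sum = (1.348, -8.127) m/s.
Speed = |(1.348, -8.127)| = 8.238 m/s.

8.2 m/s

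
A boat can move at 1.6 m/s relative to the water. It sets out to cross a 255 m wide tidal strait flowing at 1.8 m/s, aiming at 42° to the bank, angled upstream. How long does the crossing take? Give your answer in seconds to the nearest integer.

238 s

The component of the boat's velocity perpendicular to the bank is 1.6 × sin 42° = 1.071 m/s.
Only the cross-stream component determines the crossing time; the current contributes nothing perpendicular to the bank.
Time = 255 / 1.071 = 238.182 s.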